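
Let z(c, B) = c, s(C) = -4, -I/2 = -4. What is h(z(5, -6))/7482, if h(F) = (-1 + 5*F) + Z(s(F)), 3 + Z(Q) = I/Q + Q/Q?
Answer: 10/3741 ≈ 0.0026731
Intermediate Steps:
I = 8 (I = -2*(-4) = 8)
Z(Q) = -2 + 8/Q (Z(Q) = -3 + (8/Q + Q/Q) = -3 + (8/Q + 1) = -3 + (1 + 8/Q) = -2 + 8/Q)
h(F) = -5 + 5*F (h(F) = (-1 + 5*F) + (-2 + 8/(-4)) = (-1 + 5*F) + (-2 + 8*(-1/4)) = (-1 + 5*F) + (-2 - 2) = (-1 + 5*F) - 4 = -5 + 5*F)
h(z(5, -6))/7482 = (-5 + 5*5)/7482 = (-5 + 25)*(1/7482) = 20*(1/7482) = 10/3741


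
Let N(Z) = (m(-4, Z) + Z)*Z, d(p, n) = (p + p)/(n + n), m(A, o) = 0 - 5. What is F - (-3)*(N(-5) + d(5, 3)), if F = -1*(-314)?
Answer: 469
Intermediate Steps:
m(A, o) = -5
d(p, n) = p/n (d(p, n) = (2*p)/((2*n)) = (2*p)*(1/(2*n)) = p/n)
N(Z) = Z*(-5 + Z) (N(Z) = (-5 + Z)*Z = Z*(-5 + Z))
F = 314
F - (-3)*(N(-5) + d(5, 3)) = 314 - (-3)*(-5*(-5 - 5) + 5/3) = 314 - (-3)*(-5*(-10) + 5*(⅓)) = 314 - (-3)*(50 + 5/3) = 314 - (-3)*155/3 = 314 - 1*(-155) = 314 + 155 = 469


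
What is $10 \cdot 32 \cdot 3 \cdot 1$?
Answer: $960$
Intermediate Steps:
$10 \cdot 32 \cdot 3 \cdot 1 = 320 \cdot 3 = 960$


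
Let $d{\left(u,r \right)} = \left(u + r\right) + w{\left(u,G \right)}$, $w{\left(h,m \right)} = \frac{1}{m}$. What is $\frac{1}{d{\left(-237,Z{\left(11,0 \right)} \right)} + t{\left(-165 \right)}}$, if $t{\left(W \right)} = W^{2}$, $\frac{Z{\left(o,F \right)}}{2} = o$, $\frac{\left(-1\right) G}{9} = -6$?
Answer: $\frac{54}{1458541} \approx 3.7023 \cdot 10^{-5}$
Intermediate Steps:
$G = 54$ ($G = \left(-9\right) \left(-6\right) = 54$)
$Z{\left(o,F \right)} = 2 o$
$d{\left(u,r \right)} = \frac{1}{54} + r + u$ ($d{\left(u,r \right)} = \left(u + r\right) + \frac{1}{54} = \left(r + u\right) + \frac{1}{54} = \frac{1}{54} + r + u$)
$\frac{1}{d{\left(-237,Z{\left(11,0 \right)} \right)} + t{\left(-165 \right)}} = \frac{1}{\left(\frac{1}{54} + 2 \cdot 11 - 237\right) + \left(-165\right)^{2}} = \frac{1}{\left(\frac{1}{54} + 22 - 237\right) + 27225} = \frac{1}{- \frac{11609}{54} + 27225} = \frac{1}{\frac{1458541}{54}} = \frac{54}{1458541}$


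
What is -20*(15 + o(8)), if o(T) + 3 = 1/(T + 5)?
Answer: -3140/13 ≈ -241.54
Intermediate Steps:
o(T) = -3 + 1/(5 + T) (o(T) = -3 + 1/(T + 5) = -3 + 1/(5 + T))
-20*(15 + o(8)) = -20*(15 + (-14 - 3*8)/(5 + 8)) = -20*(15 + (-14 - 24)/13) = -20*(15 + (1/13)*(-38)) = -20*(15 - 38/13) = -20*157/13 = -3140/13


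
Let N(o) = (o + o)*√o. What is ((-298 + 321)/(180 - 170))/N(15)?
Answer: 23*√15/4500 ≈ 0.019795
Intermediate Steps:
N(o) = 2*o^(3/2) (N(o) = (2*o)*√o = 2*o^(3/2))
((-298 + 321)/(180 - 170))/N(15) = ((-298 + 321)/(180 - 170))/((2*15^(3/2))) = (23/10)/((2*(15*√15))) = (23*(⅒))/((30*√15)) = 23*(√15/450)/10 = 23*√15/4500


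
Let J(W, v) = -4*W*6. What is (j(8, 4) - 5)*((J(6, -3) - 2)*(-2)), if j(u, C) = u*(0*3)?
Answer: -1460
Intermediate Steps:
J(W, v) = -24*W
j(u, C) = 0 (j(u, C) = u*0 = 0)
(j(8, 4) - 5)*((J(6, -3) - 2)*(-2)) = (0 - 5)*((-24*6 - 2)*(-2)) = -5*(-144 - 2)*(-2) = -(-730)*(-2) = -5*292 = -1460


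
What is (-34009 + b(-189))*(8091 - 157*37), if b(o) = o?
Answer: -78039836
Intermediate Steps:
(-34009 + b(-189))*(8091 - 157*37) = (-34009 - 189)*(8091 - 157*37) = -34198*(8091 - 5809) = -34198*2282 = -78039836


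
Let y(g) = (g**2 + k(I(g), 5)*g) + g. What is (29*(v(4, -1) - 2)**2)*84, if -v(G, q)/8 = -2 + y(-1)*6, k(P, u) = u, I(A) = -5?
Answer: 157160976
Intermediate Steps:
y(g) = g**2 + 6*g (y(g) = (g**2 + 5*g) + g = g**2 + 6*g)
v(G, q) = 256 (v(G, q) = -8*(-2 - (6 - 1)*6) = -8*(-2 - 1*5*6) = -8*(-2 - 5*6) = -8*(-2 - 30) = -8*(-32) = 256)
(29*(v(4, -1) - 2)**2)*84 = (29*(256 - 2)**2)*84 = (29*254**2)*84 = (29*64516)*84 = 1870964*84 = 157160976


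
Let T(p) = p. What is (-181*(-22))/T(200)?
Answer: 1991/100 ≈ 19.910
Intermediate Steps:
(-181*(-22))/T(200) = -181*(-22)/200 = 3982*(1/200) = 1991/100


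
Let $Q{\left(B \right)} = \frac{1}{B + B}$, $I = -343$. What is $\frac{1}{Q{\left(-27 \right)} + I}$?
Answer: $- \frac{54}{18523} \approx -0.0029153$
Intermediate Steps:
$Q{\left(B \right)} = \frac{1}{2 B}$
$\frac{1}{Q{\left(-27 \right)} + I} = \frac{1}{\frac{1}{2 \left(-27\right)} - 343} = \frac{1}{\frac{1}{2} \left(- \frac{1}{27}\right) - 343} = \frac{1}{- \frac{1}{54} - 343} = \frac{1}{- \frac{18523}{54}} = - \frac{54}{18523}$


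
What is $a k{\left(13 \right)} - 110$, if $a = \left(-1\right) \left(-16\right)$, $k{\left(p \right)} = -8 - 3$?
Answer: $-286$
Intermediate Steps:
$k{\left(p \right)} = -11$ ($k{\left(p \right)} = -8 - 3 = -11$)
$a = 16$
$a k{\left(13 \right)} - 110 = 16 \left(-11\right) - 110 = -176 - 110 = -286$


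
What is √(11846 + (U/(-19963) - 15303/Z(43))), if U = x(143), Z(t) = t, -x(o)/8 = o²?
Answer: √8472714592053529/858409 ≈ 107.23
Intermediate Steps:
x(o) = -8*o²
U = -163592 (U = -8*143² = -8*20449 = -163592)
√(11846 + (U/(-19963) - 15303/Z(43))) = √(11846 + (-163592/(-19963) - 15303/43)) = √(11846 + (-163592*(-1/19963) - 15303*1/43)) = √(11846 + (163592/19963 - 15303/43)) = √(11846 - 298459333/858409) = √(9870253681/858409) = √8472714592053529/858409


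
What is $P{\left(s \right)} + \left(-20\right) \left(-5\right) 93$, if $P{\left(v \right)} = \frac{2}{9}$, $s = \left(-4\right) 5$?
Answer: $\frac{83702}{9} \approx 9300.2$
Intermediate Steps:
$s = -20$
$P{\left(v \right)} = \frac{2}{9}$ ($P{\left(v \right)} = 2 \cdot \frac{1}{9} = \frac{2}{9}$)
$P{\left(s \right)} + \left(-20\right) \left(-5\right) 93 = \frac{2}{9} + \left(-20\right) \left(-5\right) 93 = \frac{2}{9} + 100 \cdot 93 = \frac{2}{9} + 9300 = \frac{83702}{9}$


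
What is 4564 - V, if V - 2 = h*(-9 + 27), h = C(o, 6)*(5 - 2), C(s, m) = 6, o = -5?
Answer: 4238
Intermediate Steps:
h = 18 (h = 6*(5 - 2) = 6*3 = 18)
V = 326 (V = 2 + 18*(-9 + 27) = 2 + 18*18 = 2 + 324 = 326)
4564 - V = 4564 - 1*326 = 4564 - 326 = 4238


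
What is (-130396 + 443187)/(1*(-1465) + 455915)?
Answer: 312791/454450 ≈ 0.68828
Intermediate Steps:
(-130396 + 443187)/(1*(-1465) + 455915) = 312791/(-1465 + 455915) = 312791/454450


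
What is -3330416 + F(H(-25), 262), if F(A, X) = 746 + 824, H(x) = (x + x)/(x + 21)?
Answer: -3328846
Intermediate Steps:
H(x) = 2*x/(21 + x) (H(x) = (2*x)/(21 + x) = 2*x/(21 + x))
F(A, X) = 1570
-3330416 + F(H(-25), 262) = -3330416 + 1570 = -3328846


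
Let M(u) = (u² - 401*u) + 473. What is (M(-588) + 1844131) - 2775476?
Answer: -349340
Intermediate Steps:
M(u) = 473 + u² - 401*u
(M(-588) + 1844131) - 2775476 = ((473 + (-588)² - 401*(-588)) + 1844131) - 2775476 = ((473 + 345744 + 235788) + 1844131) - 2775476 = (582005 + 1844131) - 2775476 = 2426136 - 2775476 = -349340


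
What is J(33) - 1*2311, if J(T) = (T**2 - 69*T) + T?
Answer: -3466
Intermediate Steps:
J(T) = T**2 - 68*T
J(33) - 1*2311 = 33*(-68 + 33) - 1*2311 = 33*(-35) - 2311 = -1155 - 2311 = -3466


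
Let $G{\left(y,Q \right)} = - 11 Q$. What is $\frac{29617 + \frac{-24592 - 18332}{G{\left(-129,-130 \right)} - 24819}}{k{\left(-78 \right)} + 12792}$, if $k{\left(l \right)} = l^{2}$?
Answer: $\frac{692754937}{441490764} \approx 1.5691$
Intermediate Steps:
$\frac{29617 + \frac{-24592 - 18332}{G{\left(-129,-130 \right)} - 24819}}{k{\left(-78 \right)} + 12792} = \frac{29617 + \frac{-24592 - 18332}{\left(-11\right) \left(-130\right) - 24819}}{\left(-78\right)^{2} + 12792} = \frac{29617 - \frac{42924}{1430 - 24819}}{6084 + 12792} = \frac{29617 - \frac{42924}{-23389}}{18876} = \left(29617 - - \frac{42924}{23389}\right) \frac{1}{18876} = \left(29617 + \frac{42924}{23389}\right) \frac{1}{18876} = \frac{692754937}{23389} \cdot \frac{1}{18876} = \frac{692754937}{441490764}$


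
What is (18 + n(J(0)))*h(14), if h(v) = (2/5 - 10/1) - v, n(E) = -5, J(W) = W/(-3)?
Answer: -1534/5 ≈ -306.80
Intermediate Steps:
J(W) = -W/3 (J(W) = W*(-1/3) = -W/3)
h(v) = -48/5 - v (h(v) = (2*(1/5) - 10*1) - v = (2/5 - 10) - v = -48/5 - v)
(18 + n(J(0)))*h(14) = (18 - 5)*(-48/5 - 1*14) = 13*(-48/5 - 14) = 13*(-118/5) = -1534/5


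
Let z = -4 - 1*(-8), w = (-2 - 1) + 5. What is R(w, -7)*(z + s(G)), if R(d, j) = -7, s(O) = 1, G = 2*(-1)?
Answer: -35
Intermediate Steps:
G = -2
w = 2 (w = -3 + 5 = 2)
z = 4 (z = -4 + 8 = 4)
R(w, -7)*(z + s(G)) = -7*(4 + 1) = -7*5 = -35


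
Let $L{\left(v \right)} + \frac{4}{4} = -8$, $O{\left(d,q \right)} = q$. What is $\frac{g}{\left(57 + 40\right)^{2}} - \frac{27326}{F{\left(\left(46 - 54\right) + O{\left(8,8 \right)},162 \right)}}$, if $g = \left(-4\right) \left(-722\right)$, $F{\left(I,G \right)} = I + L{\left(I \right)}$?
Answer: $\frac{257136326}{84681} \approx 3036.5$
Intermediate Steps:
$L{\left(v \right)} = -9$ ($L{\left(v \right)} = -1 - 8 = -9$)
$F{\left(I,G \right)} = -9 + I$ ($F{\left(I,G \right)} = I - 9 = -9 + I$)
$g = 2888$
$\frac{g}{\left(57 + 40\right)^{2}} - \frac{27326}{F{\left(\left(46 - 54\right) + O{\left(8,8 \right)},162 \right)}} = \frac{2888}{\left(57 + 40\right)^{2}} - \frac{27326}{-9 + \left(\left(46 - 54\right) + 8\right)} = \frac{2888}{97^{2}} - \frac{27326}{-9 + \left(-8 + 8\right)} = \frac{2888}{9409} - \frac{27326}{-9 + 0} = 2888 \cdot \frac{1}{9409} - \frac{27326}{-9} = \frac{2888}{9409} - - \frac{27326}{9} = \frac{2888}{9409} + \frac{27326}{9} = \frac{257136326}{84681}$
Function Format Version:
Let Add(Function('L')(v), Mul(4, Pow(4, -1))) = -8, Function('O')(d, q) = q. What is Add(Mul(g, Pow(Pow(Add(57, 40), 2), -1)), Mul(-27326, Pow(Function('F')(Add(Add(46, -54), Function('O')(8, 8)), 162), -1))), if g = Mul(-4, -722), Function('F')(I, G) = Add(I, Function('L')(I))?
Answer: Rational(257136326, 84681) ≈ 3036.5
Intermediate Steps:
Function('L')(v) = -9 (Function('L')(v) = Add(-1, -8) = -9)
Function('F')(I, G) = Add(-9, I) (Function('F')(I, G) = Add(I, -9) = Add(-9, I))
g = 2888
Add(Mul(g, Pow(Pow(Add(57, 40), 2), -1)), Mul(-27326, Pow(Function('F')(Add(Add(46, -54), Function('O')(8, 8)), 162), -1))) = Add(Mul(2888, Pow(Pow(Add(57, 40), 2), -1)), Mul(-27326, Pow(Add(-9, Add(Add(46, -54), 8)), -1))) = Add(Mul(2888, Pow(Pow(97, 2), -1)), Mul(-27326, Pow(Add(-9, Add(-8, 8)), -1))) = Add(Mul(2888, Pow(9409, -1)), Mul(-27326, Pow(Add(-9, 0), -1))) = Add(Mul(2888, Rational(1, 9409)), Mul(-27326, Pow(-9, -1))) = Add(Rational(2888, 9409), Mul(-27326, Rational(-1, 9))) = Add(Rational(2888, 9409), Rational(27326, 9)) = Rational(257136326, 84681)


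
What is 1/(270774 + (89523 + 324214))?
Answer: 1/684511 ≈ 1.4609e-6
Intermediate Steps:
1/(270774 + (89523 + 324214)) = 1/(270774 + 413737) = 1/684511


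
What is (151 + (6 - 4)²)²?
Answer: 24025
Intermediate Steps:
(151 + (6 - 4)²)² = (151 + 2²)² = (151 + 4)² = 155² = 24025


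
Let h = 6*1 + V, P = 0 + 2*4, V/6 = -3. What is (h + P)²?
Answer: 16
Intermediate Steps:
V = -18 (V = 6*(-3) = -18)
P = 8 (P = 0 + 8 = 8)
h = -12 (h = 6*1 - 18 = 6 - 18 = -12)
(h + P)² = (-12 + 8)² = (-4)² = 16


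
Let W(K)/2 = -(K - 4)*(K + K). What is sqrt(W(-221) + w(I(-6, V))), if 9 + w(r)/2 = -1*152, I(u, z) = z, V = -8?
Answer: I*sqrt(199222) ≈ 446.34*I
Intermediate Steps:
w(r) = -322 (w(r) = -18 + 2*(-1*152) = -18 + 2*(-152) = -18 - 304 = -322)
W(K) = -4*K*(-4 + K) (W(K) = 2*(-(K - 4)*(K + K)) = 2*(-(-4 + K)*2*K) = 2*(-2*K*(-4 + K)) = -4*K*(-4 + K))
sqrt(W(-221) + w(I(-6, V))) = sqrt(4*(-221)*(4 - 1*(-221)) - 322) = sqrt(4*(-221)*(4 + 221) - 322) = sqrt(4*(-221)*225 - 322) = sqrt(-198900 - 322) = sqrt(-199222) = I*sqrt(199222)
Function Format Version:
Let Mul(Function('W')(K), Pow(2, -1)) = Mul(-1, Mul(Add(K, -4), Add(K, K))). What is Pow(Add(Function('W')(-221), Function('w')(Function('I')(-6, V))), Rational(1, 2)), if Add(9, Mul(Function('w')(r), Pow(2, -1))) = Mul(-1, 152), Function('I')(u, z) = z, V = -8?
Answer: Mul(I, Pow(199222, Rational(1, 2))) ≈ Mul(446.34, I)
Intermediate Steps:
Function('w')(r) = -322 (Function('w')(r) = Add(-18, Mul(2, Mul(-1, 152))) = Add(-18, Mul(2, -152)) = Add(-18, -304) = -322)
Function('W')(K) = Mul(-4, K, Add(-4, K)) (Function('W')(K) = Mul(2, Mul(-1, Mul(Add(K, -4), Add(K, K)))) = Mul(2, Mul(-1, Mul(Add(-4, K), Mul(2, K)))) = Mul(2, Mul(-1, Mul(2, K, Add(-4, K)))) = Mul(2, Mul(-2, K, Add(-4, K))) = Mul(-4, K, Add(-4, K)))
Pow(Add(Function('W')(-221), Function('w')(Function('I')(-6, V))), Rational(1, 2)) = Pow(Add(Mul(4, -221, Add(4, Mul(-1, -221))), -322), Rational(1, 2)) = Pow(Add(Mul(4, -221, Add(4, 221)), -322), Rational(1, 2)) = Pow(Add(Mul(4, -221, 225), -322), Rational(1, 2)) = Pow(Add(-198900, -322), Rational(1, 2)) = Pow(-199222, Rational(1, 2)) = Mul(I, Pow(199222, Rational(1, 2)))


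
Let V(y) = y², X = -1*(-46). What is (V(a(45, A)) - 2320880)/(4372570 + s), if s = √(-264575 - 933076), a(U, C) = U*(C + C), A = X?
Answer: 64795890510400/19119369602551 - 14818720*I*√1197651/19119369602551 ≈ 3.389 - 0.00084821*I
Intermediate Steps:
X = 46
A = 46
a(U, C) = 2*C*U (a(U, C) = U*(2*C) = 2*C*U)
s = I*√1197651 (s = √(-1197651) = I*√1197651 ≈ 1094.4*I)
(V(a(45, A)) - 2320880)/(4372570 + s) = ((2*46*45)² - 2320880)/(4372570 + I*√1197651) = (4140² - 2320880)/(4372570 + I*√1197651) = (17139600 - 2320880)/(4372570 + I*√1197651) = 14818720/(4372570 + I*√1197651)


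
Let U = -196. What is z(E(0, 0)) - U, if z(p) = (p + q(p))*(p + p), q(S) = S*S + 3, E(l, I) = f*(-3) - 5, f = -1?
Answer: 176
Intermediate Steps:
E(l, I) = -2 (E(l, I) = -1*(-3) - 5 = 3 - 5 = -2)
q(S) = 3 + S² (q(S) = S² + 3 = 3 + S²)
z(p) = 2*p*(3 + p + p²) (z(p) = (p + (3 + p²))*(p + p) = (3 + p + p²)*(2*p) = 2*p*(3 + p + p²))
z(E(0, 0)) - U = 2*(-2)*(3 - 2 + (-2)²) - 1*(-196) = 2*(-2)*(3 - 2 + 4) + 196 = 2*(-2)*5 + 196 = -20 + 196 = 176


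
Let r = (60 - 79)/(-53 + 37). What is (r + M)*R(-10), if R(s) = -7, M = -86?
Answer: 9499/16 ≈ 593.69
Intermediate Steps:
r = 19/16 (r = -19/(-16) = -19*(-1/16) = 19/16 ≈ 1.1875)
(r + M)*R(-10) = (19/16 - 86)*(-7) = -1357/16*(-7) = 9499/16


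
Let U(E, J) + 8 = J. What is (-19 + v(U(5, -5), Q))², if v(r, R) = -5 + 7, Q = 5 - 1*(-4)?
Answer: 289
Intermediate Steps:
U(E, J) = -8 + J
Q = 9 (Q = 5 + 4 = 9)
v(r, R) = 2
(-19 + v(U(5, -5), Q))² = (-19 + 2)² = (-17)² = 289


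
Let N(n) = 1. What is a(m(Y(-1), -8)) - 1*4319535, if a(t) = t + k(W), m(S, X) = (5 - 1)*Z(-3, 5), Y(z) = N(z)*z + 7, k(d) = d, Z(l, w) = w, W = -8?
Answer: -4319523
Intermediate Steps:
Y(z) = 7 + z (Y(z) = 1*z + 7 = z + 7 = 7 + z)
m(S, X) = 20 (m(S, X) = (5 - 1)*5 = 4*5 = 20)
a(t) = -8 + t (a(t) = t - 8 = -8 + t)
a(m(Y(-1), -8)) - 1*4319535 = (-8 + 20) - 1*4319535 = 12 - 4319535 = -4319523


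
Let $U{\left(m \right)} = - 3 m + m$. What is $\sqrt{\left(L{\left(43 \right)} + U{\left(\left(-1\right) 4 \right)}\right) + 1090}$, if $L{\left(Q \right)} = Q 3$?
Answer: $\sqrt{1227} \approx 35.029$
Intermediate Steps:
$L{\left(Q \right)} = 3 Q$
$U{\left(m \right)} = - 2 m$
$\sqrt{\left(L{\left(43 \right)} + U{\left(\left(-1\right) 4 \right)}\right) + 1090} = \sqrt{\left(3 \cdot 43 - 2 \left(\left(-1\right) 4\right)\right) + 1090} = \sqrt{\left(129 - -8\right) + 1090} = \sqrt{\left(129 + 8\right) + 1090} = \sqrt{137 + 1090} = \sqrt{1227}$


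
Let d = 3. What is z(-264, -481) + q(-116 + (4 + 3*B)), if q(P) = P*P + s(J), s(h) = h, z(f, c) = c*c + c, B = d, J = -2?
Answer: 241487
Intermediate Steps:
B = 3
z(f, c) = c + c² (z(f, c) = c² + c = c + c²)
q(P) = -2 + P² (q(P) = P*P - 2 = P² - 2 = -2 + P²)
z(-264, -481) + q(-116 + (4 + 3*B)) = -481*(1 - 481) + (-2 + (-116 + (4 + 3*3))²) = -481*(-480) + (-2 + (-116 + (4 + 9))²) = 230880 + (-2 + (-116 + 13)²) = 230880 + (-2 + (-103)²) = 230880 + (-2 + 10609) = 230880 + 10607 = 241487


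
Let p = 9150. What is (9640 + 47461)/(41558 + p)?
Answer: 57101/50708 ≈ 1.1261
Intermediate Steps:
(9640 + 47461)/(41558 + p) = (9640 + 47461)/(41558 + 9150) = 57101/50708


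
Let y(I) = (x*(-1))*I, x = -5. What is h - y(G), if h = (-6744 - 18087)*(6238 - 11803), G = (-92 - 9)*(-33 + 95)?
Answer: 138215825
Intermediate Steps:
G = -6262 (G = -101*62 = -6262)
y(I) = 5*I (y(I) = (-5*(-1))*I = 5*I)
h = 138184515 (h = -24831*(-5565) = 138184515)
h - y(G) = 138184515 - 5*(-6262) = 138184515 - 1*(-31310) = 138184515 + 31310 = 138215825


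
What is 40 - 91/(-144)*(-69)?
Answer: -173/48 ≈ -3.6042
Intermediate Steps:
40 - 91/(-144)*(-69) = 40 - 91*(-1/144)*(-69) = 40 + (91/144)*(-69) = 40 - 2093/48 = -173/48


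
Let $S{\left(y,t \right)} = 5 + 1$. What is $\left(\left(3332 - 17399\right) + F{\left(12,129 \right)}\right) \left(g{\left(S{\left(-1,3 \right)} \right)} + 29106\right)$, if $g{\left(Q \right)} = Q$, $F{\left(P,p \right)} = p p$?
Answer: $74934288$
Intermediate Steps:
$S{\left(y,t \right)} = 6$
$F{\left(P,p \right)} = p^{2}$
$\left(\left(3332 - 17399\right) + F{\left(12,129 \right)}\right) \left(g{\left(S{\left(-1,3 \right)} \right)} + 29106\right) = \left(\left(3332 - 17399\right) + 129^{2}\right) \left(6 + 29106\right) = \left(-14067 + 16641\right) 29112 = 2574 \cdot 29112 = 74934288$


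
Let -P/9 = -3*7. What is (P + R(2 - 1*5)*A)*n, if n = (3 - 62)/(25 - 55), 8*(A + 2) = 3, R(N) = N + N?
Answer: 3127/8 ≈ 390.88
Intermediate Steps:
R(N) = 2*N
A = -13/8 (A = -2 + (⅛)*3 = -2 + 3/8 = -13/8 ≈ -1.6250)
n = 59/30 (n = -59/(-30) = -59*(-1/30) = 59/30 ≈ 1.9667)
P = 189 (P = -(-27)*7 = -9*(-21) = 189)
(P + R(2 - 1*5)*A)*n = (189 + (2*(2 - 1*5))*(-13/8))*(59/30) = (189 + (2*(2 - 5))*(-13/8))*(59/30) = (189 + (2*(-3))*(-13/8))*(59/30) = (189 - 6*(-13/8))*(59/30) = (189 + 39/4)*(59/30) = (795/4)*(59/30) = 3127/8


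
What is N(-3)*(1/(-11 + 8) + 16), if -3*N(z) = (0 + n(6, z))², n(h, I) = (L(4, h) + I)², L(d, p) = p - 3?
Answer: 0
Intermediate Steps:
L(d, p) = -3 + p
n(h, I) = (-3 + I + h)² (n(h, I) = ((-3 + h) + I)² = (-3 + I + h)²)
N(z) = -(3 + z)⁴/3 (N(z) = -(0 + (-3 + z + 6)²)²/3 = -(0 + (3 + z)²)²/3 = -(3 + z)⁴/3)
N(-3)*(1/(-11 + 8) + 16) = (-(3 - 3)⁴/3)*(1/(-11 + 8) + 16) = (-⅓*0⁴)*(1/(-3) + 16) = (-⅓*0)*(-⅓ + 16) = 0*(47/3) = 0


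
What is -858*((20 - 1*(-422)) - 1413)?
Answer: 833118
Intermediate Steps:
-858*((20 - 1*(-422)) - 1413) = -858*((20 + 422) - 1413) = -858*(442 - 1413) = -858*(-971) = 833118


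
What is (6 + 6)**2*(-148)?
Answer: -21312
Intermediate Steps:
(6 + 6)**2*(-148) = 12**2*(-148) = 144*(-148) = -21312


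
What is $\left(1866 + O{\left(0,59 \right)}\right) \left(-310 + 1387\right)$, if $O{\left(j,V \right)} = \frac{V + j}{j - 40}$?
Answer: $\frac{80323737}{40} \approx 2.0081 \cdot 10^{6}$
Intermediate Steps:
$O{\left(j,V \right)} = \frac{V + j}{-40 + j}$
$\left(1866 + O{\left(0,59 \right)}\right) \left(-310 + 1387\right) = \left(1866 + \frac{59 + 0}{-40 + 0}\right) \left(-310 + 1387\right) = \left(1866 + \frac{1}{-40} \cdot 59\right) 1077 = \left(1866 - \frac{59}{40}\right) 1077 = \frac{74581}{40} \cdot 1077 = \frac{80323737}{40}$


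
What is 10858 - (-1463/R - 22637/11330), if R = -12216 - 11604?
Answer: 58617723847/5397612 ≈ 10860.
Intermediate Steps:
R = -23820
10858 - (-1463/R - 22637/11330) = 10858 - (-1463/(-23820) - 22637/11330) = 10858 - (-1463*(-1/23820) - 22637*1/11330) = 10858 - (1463/23820 - 22637/11330) = 10858 - 1*(-10452751/5397612) = 10858 + 10452751/5397612 = 58617723847/5397612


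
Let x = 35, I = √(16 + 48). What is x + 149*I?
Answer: 1227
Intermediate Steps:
I = 8 (I = √64 = 8)
x + 149*I = 35 + 149*8 = 35 + 1192 = 1227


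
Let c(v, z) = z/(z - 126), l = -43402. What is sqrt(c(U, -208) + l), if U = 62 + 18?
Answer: I*sqrt(1210421010)/167 ≈ 208.33*I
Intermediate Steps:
U = 80
c(v, z) = z/(-126 + z)
sqrt(c(U, -208) + l) = sqrt(-208/(-126 - 208) - 43402) = sqrt(-208/(-334) - 43402) = sqrt(-208*(-1/334) - 43402) = sqrt(104/167 - 43402) = sqrt(-7248030/167) = I*sqrt(1210421010)/167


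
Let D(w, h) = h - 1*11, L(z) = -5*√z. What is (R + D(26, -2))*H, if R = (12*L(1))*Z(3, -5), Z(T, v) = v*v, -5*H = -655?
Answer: -198203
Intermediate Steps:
H = 131 (H = -⅕*(-655) = 131)
Z(T, v) = v²
R = -1500 (R = (12*(-5*√1))*(-5)² = (12*(-5*1))*25 = (12*(-5))*25 = -60*25 = -1500)
D(w, h) = -11 + h (D(w, h) = h - 11 = -11 + h)
(R + D(26, -2))*H = (-1500 + (-11 - 2))*131 = (-1500 - 13)*131 = -1513*131 = -198203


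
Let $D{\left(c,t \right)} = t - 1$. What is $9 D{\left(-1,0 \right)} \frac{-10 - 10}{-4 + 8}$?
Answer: $45$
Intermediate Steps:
$D{\left(c,t \right)} = -1 + t$
$9 D{\left(-1,0 \right)} \frac{-10 - 10}{-4 + 8} = 9 \left(-1 + 0\right) \frac{-10 - 10}{-4 + 8} = 9 \left(-1\right) \left(- \frac{20}{4}\right) = - 9 \left(\left(-20\right) \frac{1}{4}\right) = \left(-9\right) \left(-5\right) = 45$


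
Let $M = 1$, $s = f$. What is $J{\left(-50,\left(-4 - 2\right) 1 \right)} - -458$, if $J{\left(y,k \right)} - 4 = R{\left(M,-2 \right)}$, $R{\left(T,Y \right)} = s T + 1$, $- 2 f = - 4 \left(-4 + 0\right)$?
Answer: $455$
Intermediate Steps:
$f = -8$ ($f = - \frac{\left(-4\right) \left(-4 + 0\right)}{2} = - \frac{\left(-4\right) \left(-4\right)}{2} = \left(- \frac{1}{2}\right) 16 = -8$)
$s = -8$
$R{\left(T,Y \right)} = 1 - 8 T$ ($R{\left(T,Y \right)} = - 8 T + 1 = 1 - 8 T$)
$J{\left(y,k \right)} = -3$ ($J{\left(y,k \right)} = 4 + \left(1 - 8\right) = 4 - 7 = -3$)
$J{\left(-50,\left(-4 - 2\right) 1 \right)} - -458 = -3 - -458 = -3 + 458 = 455$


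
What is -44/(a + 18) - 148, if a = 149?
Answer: -24760/167 ≈ -148.26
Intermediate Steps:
-44/(a + 18) - 148 = -44/(149 + 18) - 148 = -44/167 - 148 = -24760/167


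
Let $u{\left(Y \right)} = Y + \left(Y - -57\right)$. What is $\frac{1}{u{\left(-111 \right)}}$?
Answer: $- \frac{1}{165} \approx -0.0060606$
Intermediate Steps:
$u{\left(Y \right)} = 57 + 2 Y$ ($u{\left(Y \right)} = Y + \left(Y + 57\right) = Y + \left(57 + Y\right) = 57 + 2 Y$)
$\frac{1}{u{\left(-111 \right)}} = \frac{1}{57 + 2 \left(-111\right)} = \frac{1}{57 - 222} = \frac{1}{-165} = - \frac{1}{165}$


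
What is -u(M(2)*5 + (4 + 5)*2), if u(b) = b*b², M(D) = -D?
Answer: -512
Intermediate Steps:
u(b) = b³
-u(M(2)*5 + (4 + 5)*2) = -(-1*2*5 + (4 + 5)*2)³ = -(-2*5 + 9*2)³ = -(-10 + 18)³ = -1*8³ = -1*512 = -512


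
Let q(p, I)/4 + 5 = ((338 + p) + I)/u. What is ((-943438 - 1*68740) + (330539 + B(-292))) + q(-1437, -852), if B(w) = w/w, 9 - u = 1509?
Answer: -255619799/375 ≈ -6.8165e+5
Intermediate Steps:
u = -1500 (u = 9 - 1*1509 = 9 - 1509 = -1500)
B(w) = 1
q(p, I) = -7838/375 - I/375 - p/375 (q(p, I) = -20 + 4*(((338 + p) + I)/(-1500)) = -20 + 4*((338 + I + p)*(-1/1500)) = -20 + 4*(-169/750 - I/1500 - p/1500) = -20 + (-338/375 - I/375 - p/375) = -7838/375 - I/375 - p/375)
((-943438 - 1*68740) + (330539 + B(-292))) + q(-1437, -852) = ((-943438 - 1*68740) + (330539 + 1)) + (-7838/375 - 1/375*(-852) - 1/375*(-1437)) = ((-943438 - 68740) + 330540) + (-7838/375 + 284/125 + 479/125) = (-1012178 + 330540) - 5549/375 = -681638 - 5549/375 = -255619799/375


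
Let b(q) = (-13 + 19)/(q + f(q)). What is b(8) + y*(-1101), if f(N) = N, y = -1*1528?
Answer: 13458627/8 ≈ 1.6823e+6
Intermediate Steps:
y = -1528
b(q) = 3/q (b(q) = (-13 + 19)/(q + q) = 6/((2*q)) = 6*(1/(2*q)) = 3/q)
b(8) + y*(-1101) = 3/8 - 1528*(-1101) = 3*(⅛) + 1682328 = 3/8 + 1682328 = 13458627/8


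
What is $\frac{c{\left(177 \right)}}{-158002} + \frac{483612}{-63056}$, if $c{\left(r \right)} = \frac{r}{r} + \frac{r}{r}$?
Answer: $- \frac{9551473667}{1245371764} \approx -7.6696$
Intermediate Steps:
$c{\left(r \right)} = 2$ ($c{\left(r \right)} = 1 + 1 = 2$)
$\frac{c{\left(177 \right)}}{-158002} + \frac{483612}{-63056} = \frac{2}{-158002} + \frac{483612}{-63056} = 2 \left(- \frac{1}{158002}\right) + 483612 \left(- \frac{1}{63056}\right) = - \frac{1}{79001} - \frac{120903}{15764} = - \frac{9551473667}{1245371764}$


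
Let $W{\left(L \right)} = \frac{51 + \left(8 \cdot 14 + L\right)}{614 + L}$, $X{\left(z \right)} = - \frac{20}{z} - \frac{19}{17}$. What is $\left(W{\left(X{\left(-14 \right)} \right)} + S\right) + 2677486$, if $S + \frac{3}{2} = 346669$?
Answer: $\frac{10784132329}{3566} \approx 3.0242 \cdot 10^{6}$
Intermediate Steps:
$S = \frac{693335}{2}$ ($S = - \frac{3}{2} + 346669 = \frac{693335}{2} \approx 3.4667 \cdot 10^{5}$)
$X{\left(z \right)} = - \frac{19}{17} - \frac{20}{z}$ ($X{\left(z \right)} = - \frac{20}{z} - \frac{19}{17} = - \frac{19}{17} - \frac{20}{z}$)
$W{\left(L \right)} = \frac{163 + L}{614 + L}$ ($W{\left(L \right)} = \frac{51 + \left(112 + L\right)}{614 + L} = \frac{163 + L}{614 + L}$)
$\left(W{\left(X{\left(-14 \right)} \right)} + S\right) + 2677486 = \left(\frac{163 - \left(\frac{19}{17} + \frac{20}{-14}\right)}{614 - \left(\frac{19}{17} + \frac{20}{-14}\right)} + \frac{693335}{2}\right) + 2677486 = \left(\frac{163 - - \frac{37}{119}}{614 - - \frac{37}{119}} + \frac{693335}{2}\right) + 2677486 = \left(\frac{163 + \left(- \frac{19}{17} + \frac{10}{7}\right)}{614 + \left(- \frac{19}{17} + \frac{10}{7}\right)} + \frac{693335}{2}\right) + 2677486 = \left(\frac{163 + \frac{37}{119}}{614 + \frac{37}{119}} + \frac{693335}{2}\right) + 2677486 = \left(\frac{1}{\frac{73103}{119}} \cdot \frac{19434}{119} + \frac{693335}{2}\right) + 2677486 = \left(\frac{119}{73103} \cdot \frac{19434}{119} + \frac{693335}{2}\right) + 2677486 = \left(\frac{474}{1783} + \frac{693335}{2}\right) + 2677486 = \frac{1236217253}{3566} + 2677486 = \frac{10784132329}{3566}$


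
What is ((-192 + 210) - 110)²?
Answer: 8464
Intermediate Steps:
((-192 + 210) - 110)² = (18 - 110)² = (-92)² = 8464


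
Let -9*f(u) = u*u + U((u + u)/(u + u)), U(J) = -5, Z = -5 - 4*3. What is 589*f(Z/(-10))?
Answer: 124279/900 ≈ 138.09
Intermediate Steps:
Z = -17 (Z = -5 - 12 = -17)
f(u) = 5/9 - u**2/9 (f(u) = -(u*u - 5)/9 = -(u**2 - 5)/9 = -(-5 + u**2)/9 = 5/9 - u**2/9)
589*f(Z/(-10)) = 589*(5/9 - (-17/(-10))**2/9) = 589*(5/9 - (-17*(-1/10))**2/9) = 589*(5/9 - (17/10)**2/9) = 589*(5/9 - 1/9*289/100) = 589*(5/9 - 289/900) = 589*(211/900) = 124279/900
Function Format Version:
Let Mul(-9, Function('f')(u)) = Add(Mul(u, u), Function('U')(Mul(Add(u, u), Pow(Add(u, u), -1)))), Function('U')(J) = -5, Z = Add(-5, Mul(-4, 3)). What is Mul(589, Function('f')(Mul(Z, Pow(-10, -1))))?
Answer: Rational(124279, 900) ≈ 138.09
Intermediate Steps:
Z = -17 (Z = Add(-5, -12) = -17)
Function('f')(u) = Add(Rational(5, 9), Mul(Rational(-1, 9), Pow(u, 2))) (Function('f')(u) = Mul(Rational(-1, 9), Add(Mul(u, u), -5)) = Mul(Rational(-1, 9), Add(Pow(u, 2), -5)) = Mul(Rational(-1, 9), Add(-5, Pow(u, 2))) = Add(Rational(5, 9), Mul(Rational(-1, 9), Pow(u, 2))))
Mul(589, Function('f')(Mul(Z, Pow(-10, -1)))) = Mul(589, Add(Rational(5, 9), Mul(Rational(-1, 9), Pow(Mul(-17, Pow(-10, -1)), 2)))) = Mul(589, Add(Rational(5, 9), Mul(Rational(-1, 9), Pow(Mul(-17, Rational(-1, 10)), 2)))) = Mul(589, Add(Rational(5, 9), Mul(Rational(-1, 9), Pow(Rational(17, 10), 2)))) = Mul(589, Add(Rational(5, 9), Mul(Rational(-1, 9), Rational(289, 100)))) = Mul(589, Add(Rational(5, 9), Rational(-289, 900))) = Mul(589, Rational(211, 900)) = Rational(124279, 900)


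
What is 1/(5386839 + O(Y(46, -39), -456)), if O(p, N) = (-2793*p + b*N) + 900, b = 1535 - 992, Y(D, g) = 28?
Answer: 1/5061927 ≈ 1.9755e-7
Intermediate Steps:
b = 543
O(p, N) = 900 - 2793*p + 543*N (O(p, N) = (-2793*p + 543*N) + 900 = 900 - 2793*p + 543*N)
1/(5386839 + O(Y(46, -39), -456)) = 1/(5386839 + (900 - 2793*28 + 543*(-456))) = 1/(5386839 + (900 - 78204 - 247608)) = 1/(5386839 - 324912) = 1/5061927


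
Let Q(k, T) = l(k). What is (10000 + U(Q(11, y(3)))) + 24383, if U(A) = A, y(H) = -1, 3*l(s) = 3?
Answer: 34384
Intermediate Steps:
l(s) = 1 (l(s) = (⅓)*3 = 1)
Q(k, T) = 1
(10000 + U(Q(11, y(3)))) + 24383 = (10000 + 1) + 24383 = 10001 + 24383 = 34384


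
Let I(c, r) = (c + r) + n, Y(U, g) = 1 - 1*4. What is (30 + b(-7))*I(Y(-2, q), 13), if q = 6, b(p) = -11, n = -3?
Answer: 133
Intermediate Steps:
Y(U, g) = -3 (Y(U, g) = 1 - 4 = -3)
I(c, r) = -3 + c + r (I(c, r) = (c + r) - 3 = -3 + c + r)
(30 + b(-7))*I(Y(-2, q), 13) = (30 - 11)*(-3 - 3 + 13) = 19*7 = 133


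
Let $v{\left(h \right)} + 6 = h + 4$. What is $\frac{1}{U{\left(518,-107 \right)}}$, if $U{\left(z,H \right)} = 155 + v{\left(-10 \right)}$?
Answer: $\frac{1}{143} \approx 0.006993$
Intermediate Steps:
$v{\left(h \right)} = -2 + h$ ($v{\left(h \right)} = -6 + \left(h + 4\right) = -6 + \left(4 + h\right) = -2 + h$)
$U{\left(z,H \right)} = 143$ ($U{\left(z,H \right)} = 155 - 12 = 143$)
$\frac{1}{U{\left(518,-107 \right)}} = \frac{1}{143}$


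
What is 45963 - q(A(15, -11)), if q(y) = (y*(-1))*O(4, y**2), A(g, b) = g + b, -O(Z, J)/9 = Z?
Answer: 45819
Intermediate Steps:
O(Z, J) = -9*Z
A(g, b) = b + g
q(y) = 36*y (q(y) = (y*(-1))*(-9*4) = -y*(-36) = 36*y)
45963 - q(A(15, -11)) = 45963 - 36*(-11 + 15) = 45963 - 36*4 = 45963 - 1*144 = 45963 - 144 = 45819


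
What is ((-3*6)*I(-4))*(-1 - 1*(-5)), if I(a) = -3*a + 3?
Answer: -1080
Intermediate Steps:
I(a) = 3 - 3*a
((-3*6)*I(-4))*(-1 - 1*(-5)) = ((-3*6)*(3 - 3*(-4)))*(-1 - 1*(-5)) = (-18*(3 + 12))*(-1 + 5) = -18*15*4 = -270*4 = -1080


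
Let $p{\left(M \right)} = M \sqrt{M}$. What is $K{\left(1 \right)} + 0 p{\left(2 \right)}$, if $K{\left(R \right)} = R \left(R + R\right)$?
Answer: $2$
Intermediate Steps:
$K{\left(R \right)} = 2 R^{2}$ ($K{\left(R \right)} = R 2 R = 2 R^{2}$)
$p{\left(M \right)} = M^{\frac{3}{2}}$
$K{\left(1 \right)} + 0 p{\left(2 \right)} = 2 \cdot 1^{2} + 0 \cdot 2^{\frac{3}{2}} = 2 \cdot 1 + 0 \cdot 2 \sqrt{2} = 2 + 0 = 2$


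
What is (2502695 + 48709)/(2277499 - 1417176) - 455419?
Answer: -391804888933/860323 ≈ -4.5542e+5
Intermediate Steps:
(2502695 + 48709)/(2277499 - 1417176) - 455419 = 2551404/860323 - 455419 = -391804888933/860323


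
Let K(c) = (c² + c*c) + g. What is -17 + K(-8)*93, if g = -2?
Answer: 11701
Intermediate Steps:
K(c) = -2 + 2*c² (K(c) = (c² + c*c) - 2 = (c² + c²) - 2 = 2*c² - 2 = -2 + 2*c²)
-17 + K(-8)*93 = -17 + (-2 + 2*(-8)²)*93 = -17 + (-2 + 2*64)*93 = -17 + (-2 + 128)*93 = -17 + 126*93 = -17 + 11718 = 11701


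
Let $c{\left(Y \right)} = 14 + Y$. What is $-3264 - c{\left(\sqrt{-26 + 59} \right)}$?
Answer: $-3278 - \sqrt{33} \approx -3283.7$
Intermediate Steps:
$-3264 - c{\left(\sqrt{-26 + 59} \right)} = -3264 - \left(14 + \sqrt{-26 + 59}\right) = -3264 - \left(14 + \sqrt{33}\right) = -3278 - \sqrt{33}$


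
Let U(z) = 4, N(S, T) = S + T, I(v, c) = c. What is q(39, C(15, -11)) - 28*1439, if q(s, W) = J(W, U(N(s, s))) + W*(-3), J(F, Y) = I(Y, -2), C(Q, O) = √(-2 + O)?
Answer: -40294 - 3*I*√13 ≈ -40294.0 - 10.817*I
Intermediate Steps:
J(F, Y) = -2
q(s, W) = -2 - 3*W (q(s, W) = -2 + W*(-3) = -2 - 3*W)
q(39, C(15, -11)) - 28*1439 = (-2 - 3*√(-2 - 11)) - 28*1439 = (-2 - 3*I*√13) - 40292 = -40294 - 3*I*√13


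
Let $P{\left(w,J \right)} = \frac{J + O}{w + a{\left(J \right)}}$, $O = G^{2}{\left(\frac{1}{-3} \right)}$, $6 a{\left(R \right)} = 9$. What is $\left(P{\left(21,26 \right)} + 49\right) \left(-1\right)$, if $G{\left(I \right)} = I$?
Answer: $- \frac{4063}{81} \approx -50.161$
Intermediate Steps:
$a{\left(R \right)} = \frac{3}{2}$ ($a{\left(R \right)} = \frac{1}{6} \cdot 9 = \frac{3}{2}$)
$O = \frac{1}{9}$ ($O = \left(\frac{1}{-3}\right)^{2} = \left(- \frac{1}{3}\right)^{2} = \frac{1}{9} \approx 0.11111$)
$P{\left(w,J \right)} = \frac{\frac{1}{9} + J}{\frac{3}{2} + w}$ ($P{\left(w,J \right)} = \frac{J + \frac{1}{9}}{w + \frac{3}{2}} = \frac{\frac{1}{9} + J}{\frac{3}{2} + w}$)
$\left(P{\left(21,26 \right)} + 49\right) \left(-1\right) = \left(\frac{2 \left(1 + 9 \cdot 26\right)}{9 \left(3 + 2 \cdot 21\right)} + 49\right) \left(-1\right) = \left(\frac{2 \left(1 + 234\right)}{9 \left(3 + 42\right)} + 49\right) \left(-1\right) = \left(\frac{2}{9} \cdot \frac{1}{45} \cdot 235 + 49\right) \left(-1\right) = \left(\frac{94}{81} + 49\right) \left(-1\right) = \frac{4063}{81} \left(-1\right) = - \frac{4063}{81}$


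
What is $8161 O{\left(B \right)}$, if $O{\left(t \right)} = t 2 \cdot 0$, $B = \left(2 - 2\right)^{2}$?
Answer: $0$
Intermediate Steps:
$B = 0$ ($B = 0^{2} = 0$)
$O{\left(t \right)} = 0$ ($O{\left(t \right)} = 2 t 0 = 0$)
$8161 O{\left(B \right)} = 8161 \cdot 0 = 0$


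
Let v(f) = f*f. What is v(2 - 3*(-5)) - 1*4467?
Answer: -4178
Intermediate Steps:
v(f) = f²
v(2 - 3*(-5)) - 1*4467 = (2 - 3*(-5))² - 1*4467 = (2 + 15)² - 4467 = 17² - 4467 = 289 - 4467 = -4178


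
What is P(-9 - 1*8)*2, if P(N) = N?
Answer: -34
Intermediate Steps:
P(-9 - 1*8)*2 = (-9 - 1*8)*2 = (-9 - 8)*2 = -17*2 = -34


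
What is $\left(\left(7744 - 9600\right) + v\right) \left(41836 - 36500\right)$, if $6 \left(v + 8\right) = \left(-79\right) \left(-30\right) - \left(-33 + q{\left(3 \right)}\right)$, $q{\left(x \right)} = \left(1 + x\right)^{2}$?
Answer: $- \frac{23470396}{3} \approx -7.8235 \cdot 10^{6}$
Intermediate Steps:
$v = \frac{2339}{6}$ ($v = -8 + \frac{\left(-79\right) \left(-30\right) + \left(33 - \left(1 + 3\right)^{2}\right)}{6} = -8 + \frac{2370 + \left(33 - 4^{2}\right)}{6} = -8 + \frac{2370 + \left(33 - 16\right)}{6} = -8 + \frac{2370 + 17}{6} = -8 + \frac{1}{6} \cdot 2387 = -8 + \frac{2387}{6} = \frac{2339}{6} \approx 389.83$)
$\left(\left(7744 - 9600\right) + v\right) \left(41836 - 36500\right) = \left(\left(7744 - 9600\right) + \frac{2339}{6}\right) \left(41836 - 36500\right) = \left(\left(7744 - 9600\right) + \frac{2339}{6}\right) 5336 = \left(-1856 + \frac{2339}{6}\right) 5336 = \left(- \frac{8797}{6}\right) 5336 = - \frac{23470396}{3}$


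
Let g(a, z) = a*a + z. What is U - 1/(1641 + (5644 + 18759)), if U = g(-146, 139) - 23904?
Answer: -63781757/26044 ≈ -2449.0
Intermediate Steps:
g(a, z) = z + a² (g(a, z) = a² + z = z + a²)
U = -2449 (U = (139 + (-146)²) - 23904 = (139 + 21316) - 23904 = 21455 - 23904 = -2449)
U - 1/(1641 + (5644 + 18759)) = -2449 - 1/(1641 + (5644 + 18759)) = -2449 - 1/(1641 + 24403) = -2449 - 1/26044 = -63781757/26044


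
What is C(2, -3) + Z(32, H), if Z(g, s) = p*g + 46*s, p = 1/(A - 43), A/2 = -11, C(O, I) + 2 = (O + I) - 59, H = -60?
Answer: -183462/65 ≈ -2822.5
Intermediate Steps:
C(O, I) = -61 + I + O (C(O, I) = -2 + ((O + I) - 59) = -2 + ((I + O) - 59) = -2 + (-59 + I + O) = -61 + I + O)
A = -22 (A = 2*(-11) = -22)
p = -1/65 (p = 1/(-22 - 43) = 1/(-65) = -1/65 ≈ -0.015385)
Z(g, s) = 46*s - g/65 (Z(g, s) = -g/65 + 46*s = 46*s - g/65)
C(2, -3) + Z(32, H) = (-61 - 3 + 2) + (46*(-60) - 1/65*32) = -62 + (-2760 - 32/65) = -62 - 179432/65 = -183462/65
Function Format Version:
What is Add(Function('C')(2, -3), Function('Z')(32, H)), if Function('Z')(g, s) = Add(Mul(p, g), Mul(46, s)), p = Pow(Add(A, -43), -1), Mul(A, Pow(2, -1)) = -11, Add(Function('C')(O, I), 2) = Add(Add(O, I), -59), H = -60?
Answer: Rational(-183462, 65) ≈ -2822.5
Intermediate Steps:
Function('C')(O, I) = Add(-61, I, O) (Function('C')(O, I) = Add(-2, Add(Add(O, I), -59)) = Add(-2, Add(Add(I, O), -59)) = Add(-2, Add(-59, I, O)) = Add(-61, I, O))
A = -22 (A = Mul(2, -11) = -22)
p = Rational(-1, 65) (p = Pow(Add(-22, -43), -1) = Pow(-65, -1) = Rational(-1, 65) ≈ -0.015385)
Function('Z')(g, s) = Add(Mul(46, s), Mul(Rational(-1, 65), g)) (Function('Z')(g, s) = Add(Mul(Rational(-1, 65), g), Mul(46, s)) = Add(Mul(46, s), Mul(Rational(-1, 65), g)))
Add(Function('C')(2, -3), Function('Z')(32, H)) = Add(Add(-61, -3, 2), Add(Mul(46, -60), Mul(Rational(-1, 65), 32))) = Add(-62, Add(-2760, Rational(-32, 65))) = Add(-62, Rational(-179432, 65)) = Rational(-183462, 65)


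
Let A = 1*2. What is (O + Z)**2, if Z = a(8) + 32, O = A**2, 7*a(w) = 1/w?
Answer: 4068289/3136 ≈ 1297.3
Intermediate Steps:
A = 2
a(w) = 1/(7*w)
O = 4 (O = 2**2 = 4)
Z = 1793/56 (Z = (1/7)/8 + 32 = (1/7)*(1/8) + 32 = 1/56 + 32 = 1793/56 ≈ 32.018)
(O + Z)**2 = (4 + 1793/56)**2 = (2017/56)**2 = 4068289/3136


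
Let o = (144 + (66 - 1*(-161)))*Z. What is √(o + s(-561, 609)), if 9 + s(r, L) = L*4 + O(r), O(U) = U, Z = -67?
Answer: I*√22991 ≈ 151.63*I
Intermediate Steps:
s(r, L) = -9 + r + 4*L (s(r, L) = -9 + (L*4 + r) = -9 + (4*L + r) = -9 + (r + 4*L) = -9 + r + 4*L)
o = -24857 (o = (144 + (66 - 1*(-161)))*(-67) = (144 + (66 + 161))*(-67) = (144 + 227)*(-67) = 371*(-67) = -24857)
√(o + s(-561, 609)) = √(-24857 + (-9 - 561 + 4*609)) = √(-24857 + (-9 - 561 + 2436)) = √(-24857 + 1866) = √(-22991) = I*√22991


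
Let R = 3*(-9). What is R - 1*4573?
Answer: -4600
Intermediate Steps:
R = -27
R - 1*4573 = -27 - 1*4573 = -27 - 4573 = -4600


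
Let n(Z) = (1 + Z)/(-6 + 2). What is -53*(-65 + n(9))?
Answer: 7155/2 ≈ 3577.5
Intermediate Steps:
n(Z) = -¼ - Z/4 (n(Z) = (1 + Z)/(-4) = (1 + Z)*(-¼) = -¼ - Z/4)
-53*(-65 + n(9)) = -53*(-65 + (-¼ - ¼*9)) = -53*(-65 + (-¼ - 9/4)) = -53*(-65 - 5/2) = -53*(-135/2) = 7155/2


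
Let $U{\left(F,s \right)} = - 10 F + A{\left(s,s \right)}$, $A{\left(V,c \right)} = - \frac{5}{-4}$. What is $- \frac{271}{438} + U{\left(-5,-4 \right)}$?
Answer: $\frac{44353}{876} \approx 50.631$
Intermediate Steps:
$A{\left(V,c \right)} = \frac{5}{4}$ ($A{\left(V,c \right)} = \left(-5\right) \left(- \frac{1}{4}\right) = \frac{5}{4}$)
$U{\left(F,s \right)} = \frac{5}{4} - 10 F$ ($U{\left(F,s \right)} = - 10 F + \frac{5}{4} = \frac{5}{4} - 10 F$)
$- \frac{271}{438} + U{\left(-5,-4 \right)} = - \frac{271}{438} + \left(\frac{5}{4} - -50\right) = \left(-271\right) \frac{1}{438} + \left(\frac{5}{4} + 50\right) = - \frac{271}{438} + \frac{205}{4} = \frac{44353}{876}$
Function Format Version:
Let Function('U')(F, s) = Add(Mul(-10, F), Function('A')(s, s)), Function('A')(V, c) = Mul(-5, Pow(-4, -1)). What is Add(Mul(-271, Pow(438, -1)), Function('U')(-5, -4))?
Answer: Rational(44353, 876) ≈ 50.631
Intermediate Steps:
Function('A')(V, c) = Rational(5, 4) (Function('A')(V, c) = Mul(-5, Rational(-1, 4)) = Rational(5, 4))
Function('U')(F, s) = Add(Rational(5, 4), Mul(-10, F)) (Function('U')(F, s) = Add(Mul(-10, F), Rational(5, 4)) = Add(Rational(5, 4), Mul(-10, F)))
Add(Mul(-271, Pow(438, -1)), Function('U')(-5, -4)) = Add(Mul(-271, Pow(438, -1)), Add(Rational(5, 4), Mul(-10, -5))) = Add(Mul(-271, Rational(1, 438)), Add(Rational(5, 4), 50)) = Add(Rational(-271, 438), Rational(205, 4)) = Rational(44353, 876)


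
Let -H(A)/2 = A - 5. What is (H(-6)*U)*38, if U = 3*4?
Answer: 10032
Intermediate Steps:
H(A) = 10 - 2*A (H(A) = -2*(A - 5) = -2*(-5 + A) = 10 - 2*A)
U = 12
(H(-6)*U)*38 = ((10 - 2*(-6))*12)*38 = ((10 + 12)*12)*38 = (22*12)*38 = 264*38 = 10032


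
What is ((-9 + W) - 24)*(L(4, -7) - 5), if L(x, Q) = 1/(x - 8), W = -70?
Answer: 2163/4 ≈ 540.75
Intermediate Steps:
L(x, Q) = 1/(-8 + x)
((-9 + W) - 24)*(L(4, -7) - 5) = ((-9 - 70) - 24)*(1/(-8 + 4) - 5) = (-79 - 24)*(1/(-4) - 5) = -103*(-¼ - 5) = -103*(-21/4) = 2163/4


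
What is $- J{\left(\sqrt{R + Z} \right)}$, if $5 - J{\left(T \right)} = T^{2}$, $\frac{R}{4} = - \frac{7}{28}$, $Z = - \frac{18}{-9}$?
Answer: $-4$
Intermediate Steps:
$Z = 2$ ($Z = \left(-18\right) \left(- \frac{1}{9}\right) = 2$)
$R = -1$ ($R = 4 \left(- \frac{7}{28}\right) = 4 \left(\left(-7\right) \frac{1}{28}\right) = 4 \left(- \frac{1}{4}\right) = -1$)
$J{\left(T \right)} = 5 - T^{2}$
$- J{\left(\sqrt{R + Z} \right)} = - (5 - \left(\sqrt{-1 + 2}\right)^{2}) = - (5 - \left(\sqrt{1}\right)^{2}) = - (5 - 1^{2}) = - (5 - 1) = \left(-1\right) 4 = -4$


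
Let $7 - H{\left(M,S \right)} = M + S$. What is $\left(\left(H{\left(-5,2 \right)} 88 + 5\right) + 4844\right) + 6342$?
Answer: $12071$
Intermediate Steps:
$H{\left(M,S \right)} = 7 - M - S$ ($H{\left(M,S \right)} = 7 - \left(M + S\right) = 7 - M - S$)
$\left(\left(H{\left(-5,2 \right)} 88 + 5\right) + 4844\right) + 6342 = \left(\left(\left(7 - -5 - 2\right) 88 + 5\right) + 4844\right) + 6342 = \left(\left(\left(7 + 5 - 2\right) 88 + 5\right) + 4844\right) + 6342 = \left(\left(10 \cdot 88 + 5\right) + 4844\right) + 6342 = \left(\left(880 + 5\right) + 4844\right) + 6342 = \left(885 + 4844\right) + 6342 = 5729 + 6342 = 12071$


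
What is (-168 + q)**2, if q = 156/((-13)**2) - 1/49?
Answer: 11329686481/405769 ≈ 27922.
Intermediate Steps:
q = 575/637 (q = 156/169 - 1*1/49 = 156*(1/169) - 1/49 = 12/13 - 1/49 = 575/637 ≈ 0.90267)
(-168 + q)**2 = (-168 + 575/637)**2 = (-106441/637)**2 = 11329686481/405769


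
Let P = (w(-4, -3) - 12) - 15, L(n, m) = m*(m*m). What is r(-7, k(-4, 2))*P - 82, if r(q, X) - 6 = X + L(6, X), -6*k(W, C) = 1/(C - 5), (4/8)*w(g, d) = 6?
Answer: -335993/1944 ≈ -172.84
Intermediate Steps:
w(g, d) = 12 (w(g, d) = 2*6 = 12)
k(W, C) = -1/(6*(-5 + C)) (k(W, C) = -1/(6*(C - 5)) = -1/(6*(-5 + C)))
L(n, m) = m³ (L(n, m) = m*m² = m³)
P = -15 (P = (12 - 12) - 15 = 0 - 15 = -15)
r(q, X) = 6 + X + X³ (r(q, X) = 6 + (X + X³) = 6 + X + X³)
r(-7, k(-4, 2))*P - 82 = (6 - 1/(-30 + 6*2) + (-1/(-30 + 6*2))³)*(-15) - 82 = (6 - 1/(-30 + 12) + (-1/(-30 + 12))³)*(-15) - 82 = (6 - 1/(-18) + (-1/(-18))³)*(-15) - 82 = (6 - 1*(-1/18) + (-1*(-1/18))³)*(-15) - 82 = (6 + 1/18 + (1/18)³)*(-15) - 82 = (6 + 1/18 + 1/5832)*(-15) - 82 = (35317/5832)*(-15) - 82 = -176585/1944 - 82 = -335993/1944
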